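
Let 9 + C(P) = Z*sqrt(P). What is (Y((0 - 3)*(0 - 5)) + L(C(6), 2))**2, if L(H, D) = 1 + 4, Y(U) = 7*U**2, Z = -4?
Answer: 2496400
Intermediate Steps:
C(P) = -9 - 4*sqrt(P)
L(H, D) = 5
(Y((0 - 3)*(0 - 5)) + L(C(6), 2))**2 = (7*((0 - 3)*(0 - 5))**2 + 5)**2 = (7*(-3*(-5))**2 + 5)**2 = (7*15**2 + 5)**2 = (7*225 + 5)**2 = (1575 + 5)**2 = 1580**2 = 2496400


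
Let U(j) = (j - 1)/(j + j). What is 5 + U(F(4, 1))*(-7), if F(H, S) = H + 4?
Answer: 31/16 ≈ 1.9375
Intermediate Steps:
F(H, S) = 4 + H
U(j) = (-1 + j)/(2*j) (U(j) = (-1 + j)/((2*j)) = (-1 + j)*(1/(2*j)) = (-1 + j)/(2*j))
5 + U(F(4, 1))*(-7) = 5 + ((-1 + (4 + 4))/(2*(4 + 4)))*(-7) = 5 + ((½)*(-1 + 8)/8)*(-7) = 5 + ((½)*(⅛)*7)*(-7) = 5 + (7/16)*(-7) = 5 - 49/16 = 31/16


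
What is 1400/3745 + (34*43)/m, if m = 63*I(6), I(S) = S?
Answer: 85777/20223 ≈ 4.2416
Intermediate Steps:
m = 378 (m = 63*6 = 378)
1400/3745 + (34*43)/m = 1400/3745 + (34*43)/378 = 1400*(1/3745) + 1462*(1/378) = 40/107 + 731/189 = 85777/20223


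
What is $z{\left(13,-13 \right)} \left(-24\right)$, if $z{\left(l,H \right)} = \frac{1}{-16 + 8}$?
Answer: $3$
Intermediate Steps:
$z{\left(l,H \right)} = - \frac{1}{8}$ ($z{\left(l,H \right)} = \frac{1}{-8} = - \frac{1}{8}$)
$z{\left(13,-13 \right)} \left(-24\right) = \left(- \frac{1}{8}\right) \left(-24\right) = 3$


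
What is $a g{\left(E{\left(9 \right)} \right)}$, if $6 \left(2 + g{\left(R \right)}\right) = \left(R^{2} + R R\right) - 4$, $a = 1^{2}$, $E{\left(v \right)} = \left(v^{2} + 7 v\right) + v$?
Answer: $\frac{23401}{3} \approx 7800.3$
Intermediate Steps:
$E{\left(v \right)} = v^{2} + 8 v$
$a = 1$
$g{\left(R \right)} = - \frac{8}{3} + \frac{R^{2}}{3}$ ($g{\left(R \right)} = -2 + \frac{\left(R^{2} + R R\right) - 4}{6} = -2 + \frac{\left(R^{2} + R^{2}\right) - 4}{6} = -2 + \frac{2 R^{2} - 4}{6} = -2 + \frac{-4 + 2 R^{2}}{6} = -2 + \left(- \frac{2}{3} + \frac{R^{2}}{3}\right) = - \frac{8}{3} + \frac{R^{2}}{3}$)
$a g{\left(E{\left(9 \right)} \right)} = 1 \left(- \frac{8}{3} + \frac{\left(9 \left(8 + 9\right)\right)^{2}}{3}\right) = 1 \left(- \frac{8}{3} + \frac{\left(9 \cdot 17\right)^{2}}{3}\right) = 1 \left(- \frac{8}{3} + \frac{153^{2}}{3}\right) = 1 \left(- \frac{8}{3} + \frac{1}{3} \cdot 23409\right) = 1 \left(- \frac{8}{3} + 7803\right) = 1 \cdot \frac{23401}{3} = \frac{23401}{3}$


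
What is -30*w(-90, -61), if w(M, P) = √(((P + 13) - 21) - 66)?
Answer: -90*I*√15 ≈ -348.57*I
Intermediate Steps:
w(M, P) = √(-74 + P) (w(M, P) = √(((13 + P) - 21) - 66) = √((-8 + P) - 66) = √(-74 + P))
-30*w(-90, -61) = -30*√(-74 - 61) = -90*I*√15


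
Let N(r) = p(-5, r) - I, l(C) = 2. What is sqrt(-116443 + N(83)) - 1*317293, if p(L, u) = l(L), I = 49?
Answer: -317293 + I*sqrt(116490) ≈ -3.1729e+5 + 341.31*I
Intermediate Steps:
p(L, u) = 2
N(r) = -47 (N(r) = 2 - 1*49 = 2 - 49 = -47)
sqrt(-116443 + N(83)) - 1*317293 = sqrt(-116443 - 47) - 1*317293 = sqrt(-116490) - 317293 = I*sqrt(116490) - 317293 = -317293 + I*sqrt(116490)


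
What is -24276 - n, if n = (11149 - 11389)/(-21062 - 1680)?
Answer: -276042516/11371 ≈ -24276.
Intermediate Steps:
n = 120/11371 (n = -240/(-22742) = -240*(-1/22742) = 120/11371 ≈ 0.010553)
-24276 - n = -24276 - 1*120/11371 = -24276 - 120/11371 = -276042516/11371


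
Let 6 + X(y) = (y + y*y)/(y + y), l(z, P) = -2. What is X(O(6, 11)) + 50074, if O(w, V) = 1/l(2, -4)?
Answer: 200273/4 ≈ 50068.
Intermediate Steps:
O(w, V) = -1/2 (O(w, V) = 1/(-2) = -1/2)
X(y) = -6 + (y + y**2)/(2*y) (X(y) = -6 + (y + y*y)/(y + y) = -6 + (y + y**2)/((2*y)) = -6 + (y + y**2)*(1/(2*y)) = -6 + (y + y**2)/(2*y))
X(O(6, 11)) + 50074 = (-11/2 + (1/2)*(-1/2)) + 50074 = (-11/2 - 1/4) + 50074 = -23/4 + 50074 = 200273/4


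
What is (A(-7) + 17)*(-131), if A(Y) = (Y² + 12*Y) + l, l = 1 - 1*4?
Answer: 2751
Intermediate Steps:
l = -3 (l = 1 - 4 = -3)
A(Y) = -3 + Y² + 12*Y (A(Y) = (Y² + 12*Y) - 3 = -3 + Y² + 12*Y)
(A(-7) + 17)*(-131) = ((-3 + (-7)² + 12*(-7)) + 17)*(-131) = ((-3 + 49 - 84) + 17)*(-131) = (-38 + 17)*(-131) = -21*(-131) = 2751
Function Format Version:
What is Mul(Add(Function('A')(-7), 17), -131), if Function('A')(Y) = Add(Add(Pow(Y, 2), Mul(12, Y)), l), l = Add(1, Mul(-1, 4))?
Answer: 2751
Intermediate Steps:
l = -3 (l = Add(1, -4) = -3)
Function('A')(Y) = Add(-3, Pow(Y, 2), Mul(12, Y)) (Function('A')(Y) = Add(Add(Pow(Y, 2), Mul(12, Y)), -3) = Add(-3, Pow(Y, 2), Mul(12, Y)))
Mul(Add(Function('A')(-7), 17), -131) = Mul(Add(Add(-3, Pow(-7, 2), Mul(12, -7)), 17), -131) = Mul(Add(Add(-3, 49, -84), 17), -131) = Mul(Add(-38, 17), -131) = Mul(-21, -131) = 2751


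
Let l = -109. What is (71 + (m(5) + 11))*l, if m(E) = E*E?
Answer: -11663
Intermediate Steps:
m(E) = E²
(71 + (m(5) + 11))*l = (71 + (5² + 11))*(-109) = (71 + (25 + 11))*(-109) = (71 + 36)*(-109) = 107*(-109) = -11663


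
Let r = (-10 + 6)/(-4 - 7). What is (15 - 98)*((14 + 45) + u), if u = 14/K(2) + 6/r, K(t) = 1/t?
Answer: -17181/2 ≈ -8590.5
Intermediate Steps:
r = 4/11 (r = -4/(-11) = -4*(-1/11) = 4/11 ≈ 0.36364)
u = 89/2 (u = 14/(1/2) + 6/(4/11) = 14/(½) + 6*(11/4) = 14*2 + 33/2 = 28 + 33/2 = 89/2 ≈ 44.500)
(15 - 98)*((14 + 45) + u) = (15 - 98)*((14 + 45) + 89/2) = -83*(59 + 89/2) = -83*207/2 = -17181/2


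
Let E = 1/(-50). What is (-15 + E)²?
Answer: 564001/2500 ≈ 225.60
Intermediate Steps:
E = -1/50 ≈ -0.020000
(-15 + E)² = (-15 - 1/50)² = (-751/50)² = 564001/2500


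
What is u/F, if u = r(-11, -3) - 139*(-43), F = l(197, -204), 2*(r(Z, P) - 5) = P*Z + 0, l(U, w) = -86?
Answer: -279/4 ≈ -69.750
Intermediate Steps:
r(Z, P) = 5 + P*Z/2 (r(Z, P) = 5 + (P*Z + 0)/2 = 5 + (P*Z)/2 = 5 + P*Z/2)
F = -86
u = 11997/2 (u = (5 + (½)*(-3)*(-11)) - 139*(-43) = (5 + 33/2) + 5977 = 43/2 + 5977 = 11997/2 ≈ 5998.5)
u/F = (11997/2)/(-86) = (11997/2)*(-1/86) = -279/4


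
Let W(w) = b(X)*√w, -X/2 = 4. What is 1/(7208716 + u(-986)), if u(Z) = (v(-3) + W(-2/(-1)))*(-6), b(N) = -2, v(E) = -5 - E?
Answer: 901091/6495719922212 - 3*√2/12991439844424 ≈ 1.3872e-7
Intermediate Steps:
X = -8 (X = -2*4 = -8)
W(w) = -2*√w
u(Z) = 12 + 12*√2 (u(Z) = ((-5 - 1*(-3)) - 2*√2*√(-1/(-1)))*(-6) = ((-5 + 3) - 2*√2)*(-6) = (-2 - 2*√2)*(-6) = 12 + 12*√2)
1/(7208716 + u(-986)) = 1/(7208716 + (12 + 12*√2)) = 1/(7208728 + 12*√2)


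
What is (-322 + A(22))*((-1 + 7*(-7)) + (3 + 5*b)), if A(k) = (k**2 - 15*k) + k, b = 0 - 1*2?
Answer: 8322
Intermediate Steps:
b = -2 (b = 0 - 2 = -2)
A(k) = k**2 - 14*k
(-322 + A(22))*((-1 + 7*(-7)) + (3 + 5*b)) = (-322 + 22*(-14 + 22))*((-1 + 7*(-7)) + (3 + 5*(-2))) = (-322 + 22*8)*((-1 - 49) + (3 - 10)) = (-322 + 176)*(-50 - 7) = -146*(-57) = 8322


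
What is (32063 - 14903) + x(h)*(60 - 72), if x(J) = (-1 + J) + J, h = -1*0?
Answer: 17172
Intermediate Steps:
h = 0
x(J) = -1 + 2*J
(32063 - 14903) + x(h)*(60 - 72) = (32063 - 14903) + (-1 + 2*0)*(60 - 72) = 17160 + (-1 + 0)*(-12) = 17160 - 1*(-12) = 17160 + 12 = 17172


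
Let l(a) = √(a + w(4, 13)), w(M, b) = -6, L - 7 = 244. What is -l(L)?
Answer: -7*√5 ≈ -15.652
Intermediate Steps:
L = 251 (L = 7 + 244 = 251)
l(a) = √(-6 + a) (l(a) = √(a - 6) = √(-6 + a))
-l(L) = -√(-6 + 251) = -√245 = -7*√5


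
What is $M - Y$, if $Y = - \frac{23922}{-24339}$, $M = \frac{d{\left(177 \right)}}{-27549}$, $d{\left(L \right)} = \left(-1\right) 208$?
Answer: $- \frac{217988222}{223505037} \approx -0.97532$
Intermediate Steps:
$d{\left(L \right)} = -208$
$M = \frac{208}{27549}$ ($M = - \frac{208}{-27549} = \left(-208\right) \left(- \frac{1}{27549}\right) = \frac{208}{27549} \approx 0.0075502$)
$Y = \frac{7974}{8113}$ ($Y = \left(-23922\right) \left(- \frac{1}{24339}\right) = \frac{7974}{8113} \approx 0.98287$)
$M - Y = \frac{208}{27549} - \frac{7974}{8113} = - \frac{217988222}{223505037}$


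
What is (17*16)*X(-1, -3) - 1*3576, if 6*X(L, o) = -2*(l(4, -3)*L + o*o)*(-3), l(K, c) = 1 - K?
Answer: -312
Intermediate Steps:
X(L, o) = o² - 3*L (X(L, o) = (-2*((1 - 1*4)*L + o*o)*(-3))/6 = (-2*((1 - 4)*L + o²)*(-3))/6 = (-2*(-3*L + o²)*(-3))/6 = (-2*(o² - 3*L)*(-3))/6 = ((-2*o² + 6*L)*(-3))/6 = (-18*L + 6*o²)/6 = o² - 3*L)
(17*16)*X(-1, -3) - 1*3576 = (17*16)*((-3)² - 3*(-1)) - 1*3576 = 272*(9 + 3) - 3576 = 272*12 - 3576 = 3264 - 3576 = -312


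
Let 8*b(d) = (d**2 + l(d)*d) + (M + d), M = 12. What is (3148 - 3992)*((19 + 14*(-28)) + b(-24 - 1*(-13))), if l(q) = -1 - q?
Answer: 313546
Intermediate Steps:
b(d) = 3/2 + d/8 + d**2/8 + d*(-1 - d)/8 (b(d) = ((d**2 + (-1 - d)*d) + (12 + d))/8 = ((d**2 + d*(-1 - d)) + (12 + d))/8 = (12 + d + d**2 + d*(-1 - d))/8 = 3/2 + d/8 + d**2/8 + d*(-1 - d)/8)
(3148 - 3992)*((19 + 14*(-28)) + b(-24 - 1*(-13))) = (3148 - 3992)*((19 + 14*(-28)) + 3/2) = -844*((19 - 392) + 3/2) = -844*(-373 + 3/2) = -844*(-743/2) = 313546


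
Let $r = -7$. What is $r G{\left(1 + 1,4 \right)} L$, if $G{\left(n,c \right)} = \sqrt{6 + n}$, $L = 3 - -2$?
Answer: $- 70 \sqrt{2} \approx -98.995$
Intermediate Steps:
$L = 5$ ($L = 3 + 2 = 5$)
$r G{\left(1 + 1,4 \right)} L = - 7 \sqrt{6 + \left(1 + 1\right)} 5 = - 7 \sqrt{6 + 2} \cdot 5 = - 7 \sqrt{8} \cdot 5 = - 7 \cdot 2 \sqrt{2} \cdot 5 = - 14 \sqrt{2} \cdot 5 = - 70 \sqrt{2}$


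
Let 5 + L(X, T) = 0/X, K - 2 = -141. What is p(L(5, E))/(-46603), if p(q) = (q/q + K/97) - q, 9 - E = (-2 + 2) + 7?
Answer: -443/4520491 ≈ -9.7998e-5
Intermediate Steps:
K = -139 (K = 2 - 141 = -139)
E = 2 (E = 9 - ((-2 + 2) + 7) = 9 - (0 + 7) = 9 - 1*7 = 9 - 7 = 2)
L(X, T) = -5 (L(X, T) = -5 + 0/X = -5 + 0 = -5)
p(q) = -42/97 - q (p(q) = (q/q - 139/97) - q = (1 - 139*1/97) - q = (1 - 139/97) - q = -42/97 - q)
p(L(5, E))/(-46603) = (-42/97 - 1*(-5))/(-46603) = (-42/97 + 5)*(-1/46603) = (443/97)*(-1/46603) = -443/4520491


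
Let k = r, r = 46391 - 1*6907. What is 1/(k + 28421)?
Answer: 1/67905 ≈ 1.4726e-5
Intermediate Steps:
r = 39484 (r = 46391 - 6907 = 39484)
k = 39484
1/(k + 28421) = 1/(39484 + 28421) = 1/67905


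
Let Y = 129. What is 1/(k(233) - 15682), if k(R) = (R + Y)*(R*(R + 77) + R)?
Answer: 1/26215924 ≈ 3.8145e-8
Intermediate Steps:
k(R) = (129 + R)*(R + R*(77 + R)) (k(R) = (R + 129)*(R*(R + 77) + R) = (129 + R)*(R*(77 + R) + R) = (129 + R)*(R + R*(77 + R)))
1/(k(233) - 15682) = 1/(233*(10062 + 233² + 207*233) - 15682) = 1/(233*(10062 + 54289 + 48231) - 15682) = 1/(233*112582 - 15682) = 1/(26231606 - 15682) = 1/26215924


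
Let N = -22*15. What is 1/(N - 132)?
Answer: -1/462 ≈ -0.0021645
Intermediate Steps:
N = -330
1/(N - 132) = 1/(-330 - 132) = 1/(-462) = -1/462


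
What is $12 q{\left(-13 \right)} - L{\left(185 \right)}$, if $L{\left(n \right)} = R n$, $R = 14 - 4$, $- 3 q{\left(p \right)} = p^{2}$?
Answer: $-2526$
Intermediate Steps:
$q{\left(p \right)} = - \frac{p^{2}}{3}$
$R = 10$
$L{\left(n \right)} = 10 n$
$12 q{\left(-13 \right)} - L{\left(185 \right)} = 12 \left(- \frac{\left(-13\right)^{2}}{3}\right) - 10 \cdot 185 = 12 \left(\left(- \frac{1}{3}\right) 169\right) - 1850 = 12 \left(- \frac{169}{3}\right) - 1850 = -676 - 1850 = -2526$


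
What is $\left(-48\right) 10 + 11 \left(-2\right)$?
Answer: $-502$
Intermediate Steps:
$\left(-48\right) 10 + 11 \left(-2\right) = -480 - 22 = -502$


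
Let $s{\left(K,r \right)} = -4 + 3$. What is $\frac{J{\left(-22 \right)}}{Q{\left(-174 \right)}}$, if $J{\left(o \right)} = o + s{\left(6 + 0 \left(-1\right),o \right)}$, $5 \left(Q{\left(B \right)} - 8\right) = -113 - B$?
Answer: $- \frac{115}{101} \approx -1.1386$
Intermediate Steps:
$Q{\left(B \right)} = - \frac{73}{5} - \frac{B}{5}$ ($Q{\left(B \right)} = 8 + \frac{-113 - B}{5} = 8 - \left(\frac{113}{5} + \frac{B}{5}\right) = - \frac{73}{5} - \frac{B}{5}$)
$s{\left(K,r \right)} = -1$
$J{\left(o \right)} = -1 + o$ ($J{\left(o \right)} = o - 1 = -1 + o$)
$\frac{J{\left(-22 \right)}}{Q{\left(-174 \right)}} = \frac{-1 - 22}{- \frac{73}{5} - - \frac{174}{5}} = - \frac{23}{- \frac{73}{5} + \frac{174}{5}} = - \frac{23}{\frac{101}{5}} = \left(-23\right) \frac{5}{101} = - \frac{115}{101}$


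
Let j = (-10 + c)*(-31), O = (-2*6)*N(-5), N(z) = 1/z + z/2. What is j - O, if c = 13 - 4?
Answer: -7/5 ≈ -1.4000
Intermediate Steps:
c = 9
N(z) = 1/z + z/2 (N(z) = 1/z + z*(½) = 1/z + z/2)
O = 162/5 (O = (-2*6)*(1/(-5) + (½)*(-5)) = -12*(-⅕ - 5/2) = -12*(-27/10) = 162/5 ≈ 32.400)
j = 31 (j = (-10 + 9)*(-31) = -1*(-31) = 31)
j - O = 31 - 1*162/5 = 31 - 162/5 = -7/5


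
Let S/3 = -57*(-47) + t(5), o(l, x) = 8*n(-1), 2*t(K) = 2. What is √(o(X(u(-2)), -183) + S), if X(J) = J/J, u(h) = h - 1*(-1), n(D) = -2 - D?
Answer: 4*√502 ≈ 89.621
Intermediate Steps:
t(K) = 1 (t(K) = (½)*2 = 1)
u(h) = 1 + h (u(h) = h + 1 = 1 + h)
X(J) = 1
o(l, x) = -8 (o(l, x) = 8*(-2 - 1*(-1)) = 8*(-2 + 1) = 8*(-1) = -8)
S = 8040 (S = 3*(-57*(-47) + 1) = 3*(2679 + 1) = 3*2680 = 8040)
√(o(X(u(-2)), -183) + S) = √(-8 + 8040) = √8032 = 4*√502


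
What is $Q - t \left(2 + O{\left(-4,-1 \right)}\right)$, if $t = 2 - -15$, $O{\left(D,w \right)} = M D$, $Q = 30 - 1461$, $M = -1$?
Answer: $-1533$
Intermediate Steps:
$Q = -1431$
$O{\left(D,w \right)} = - D$
$t = 17$ ($t = 2 + 15 = 17$)
$Q - t \left(2 + O{\left(-4,-1 \right)}\right) = -1431 - 17 \left(2 - -4\right) = -1431 - 17 \left(2 + 4\right) = -1431 - 17 \cdot 6 = -1431 - 102 = -1533$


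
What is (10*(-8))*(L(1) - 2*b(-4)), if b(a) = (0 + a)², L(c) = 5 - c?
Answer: 2240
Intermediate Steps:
b(a) = a²
(10*(-8))*(L(1) - 2*b(-4)) = (10*(-8))*((5 - 1*1) - 2*(-4)²) = -80*((5 - 1) - 2*16) = -80*(4 - 32) = -80*(-28) = 2240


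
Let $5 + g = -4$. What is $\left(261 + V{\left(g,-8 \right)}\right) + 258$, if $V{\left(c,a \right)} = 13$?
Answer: $532$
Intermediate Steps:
$g = -9$ ($g = -5 - 4 = -9$)
$\left(261 + V{\left(g,-8 \right)}\right) + 258 = \left(261 + 13\right) + 258 = 274 + 258 = 532$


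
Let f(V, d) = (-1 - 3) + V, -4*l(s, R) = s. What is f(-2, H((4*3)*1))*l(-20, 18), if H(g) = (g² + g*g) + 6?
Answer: -30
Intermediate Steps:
l(s, R) = -s/4
H(g) = 6 + 2*g² (H(g) = (g² + g²) + 6 = 2*g² + 6 = 6 + 2*g²)
f(V, d) = -4 + V
f(-2, H((4*3)*1))*l(-20, 18) = (-4 - 2)*(-¼*(-20)) = -6*5 = -30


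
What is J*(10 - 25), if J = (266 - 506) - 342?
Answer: 8730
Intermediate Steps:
J = -582 (J = -240 - 342 = -582)
J*(10 - 25) = -582*(10 - 25) = -582*(-15) = 8730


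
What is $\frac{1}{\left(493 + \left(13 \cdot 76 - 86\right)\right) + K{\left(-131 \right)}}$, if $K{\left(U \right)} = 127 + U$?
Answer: $\frac{1}{1391} \approx 0.00071891$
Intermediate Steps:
$\frac{1}{\left(493 + \left(13 \cdot 76 - 86\right)\right) + K{\left(-131 \right)}} = \frac{1}{\left(493 + \left(13 \cdot 76 - 86\right)\right) + \left(127 - 131\right)} = \frac{1}{\left(493 + \left(988 - 86\right)\right) - 4} = \frac{1}{\left(493 + 902\right) - 4} = \frac{1}{1395 - 4} = \frac{1}{1391}$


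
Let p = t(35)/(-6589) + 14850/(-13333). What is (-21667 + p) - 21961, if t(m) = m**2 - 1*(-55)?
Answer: -3832884317926/87851137 ≈ -43629.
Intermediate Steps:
t(m) = 55 + m**2 (t(m) = m**2 + 55 = 55 + m**2)
p = -114912890/87851137 (p = (55 + 35**2)/(-6589) + 14850/(-13333) = (55 + 1225)*(-1/6589) + 14850*(-1/13333) = 1280*(-1/6589) - 14850/13333 = -1280/6589 - 14850/13333 = -114912890/87851137 ≈ -1.3080)
(-21667 + p) - 21961 = (-21667 - 114912890/87851137) - 21961 = -1903585498269/87851137 - 21961 = -3832884317926/87851137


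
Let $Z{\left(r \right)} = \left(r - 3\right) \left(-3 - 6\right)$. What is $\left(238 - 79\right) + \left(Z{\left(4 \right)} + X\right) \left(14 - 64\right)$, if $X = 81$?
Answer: $-3441$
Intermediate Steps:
$Z{\left(r \right)} = 27 - 9 r$ ($Z{\left(r \right)} = \left(-3 + r\right) \left(-9\right) = 27 - 9 r$)
$\left(238 - 79\right) + \left(Z{\left(4 \right)} + X\right) \left(14 - 64\right) = \left(238 - 79\right) + \left(\left(27 - 36\right) + 81\right) \left(14 - 64\right) = 159 + \left(\left(27 - 36\right) + 81\right) \left(-50\right) = 159 + \left(-9 + 81\right) \left(-50\right) = 159 + 72 \left(-50\right) = 159 - 3600 = -3441$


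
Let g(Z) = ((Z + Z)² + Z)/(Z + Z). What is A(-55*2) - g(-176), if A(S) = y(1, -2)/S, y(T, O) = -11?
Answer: 1758/5 ≈ 351.60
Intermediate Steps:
g(Z) = (Z + 4*Z²)/(2*Z) (g(Z) = ((2*Z)² + Z)/((2*Z)) = (4*Z² + Z)*(1/(2*Z)) = (Z + 4*Z²)*(1/(2*Z)) = (Z + 4*Z²)/(2*Z))
A(S) = -11/S
A(-55*2) - g(-176) = -11/((-55*2)) - (½ + 2*(-176)) = -11/(-110) - (½ - 352) = -11*(-1/110) - 1*(-703/2) = ⅒ + 703/2 = 1758/5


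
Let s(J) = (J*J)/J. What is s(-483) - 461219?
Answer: -461702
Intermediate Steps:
s(J) = J (s(J) = J**2/J = J)
s(-483) - 461219 = -483 - 461219 = -461702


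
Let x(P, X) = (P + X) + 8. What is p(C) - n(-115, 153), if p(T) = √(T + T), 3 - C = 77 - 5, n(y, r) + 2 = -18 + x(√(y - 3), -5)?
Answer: 17 + I*√138 - I*√118 ≈ 17.0 + 0.88456*I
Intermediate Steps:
x(P, X) = 8 + P + X
n(y, r) = -17 + √(-3 + y) (n(y, r) = -2 + (-18 + (8 + √(y - 3) - 5)) = -2 + (-18 + (8 + √(-3 + y) - 5)) = -2 + (-18 + (3 + √(-3 + y))) = -2 + (-15 + √(-3 + y)) = -17 + √(-3 + y))
C = -69 (C = 3 - (77 - 5) = 3 - 1*72 = 3 - 72 = -69)
p(T) = √2*√T (p(T) = √(2*T) = √2*√T)
p(C) - n(-115, 153) = √2*√(-69) - (-17 + √(-3 - 115)) = √2*(I*√69) - (-17 + √(-118)) = I*√138 - (-17 + I*√118) = I*√138 + (17 - I*√118) = 17 + I*√138 - I*√118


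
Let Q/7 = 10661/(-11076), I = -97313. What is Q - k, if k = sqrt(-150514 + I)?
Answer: -74627/11076 - I*sqrt(247827) ≈ -6.7377 - 497.82*I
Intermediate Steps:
Q = -74627/11076 (Q = 7*(10661/(-11076)) = 7*(10661*(-1/11076)) = 7*(-10661/11076) = -74627/11076 ≈ -6.7377)
k = I*sqrt(247827) (k = sqrt(-150514 - 97313) = sqrt(-247827) = I*sqrt(247827) ≈ 497.82*I)
Q - k = -74627/11076 - I*sqrt(247827)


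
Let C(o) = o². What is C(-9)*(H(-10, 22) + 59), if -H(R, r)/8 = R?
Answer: 11259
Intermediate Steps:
H(R, r) = -8*R
C(-9)*(H(-10, 22) + 59) = (-9)²*(-8*(-10) + 59) = 81*(80 + 59) = 81*139 = 11259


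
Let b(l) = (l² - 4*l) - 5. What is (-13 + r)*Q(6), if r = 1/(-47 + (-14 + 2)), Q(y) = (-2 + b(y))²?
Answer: -19200/59 ≈ -325.42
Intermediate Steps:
b(l) = -5 + l² - 4*l
Q(y) = (-7 + y² - 4*y)² (Q(y) = (-2 + (-5 + y² - 4*y))² = (-7 + y² - 4*y)²)
r = -1/59 (r = 1/(-47 - 12) = 1/(-59) = -1/59 ≈ -0.016949)
(-13 + r)*Q(6) = (-13 - 1/59)*(7 - 1*6² + 4*6)² = -768*(7 - 1*36 + 24)²/59 = -768*(7 - 36 + 24)²/59 = -768/59*(-5)² = -768/59*25 = -19200/59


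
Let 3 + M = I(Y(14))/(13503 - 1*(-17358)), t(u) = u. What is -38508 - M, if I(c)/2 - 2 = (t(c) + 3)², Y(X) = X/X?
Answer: -132033649/3429 ≈ -38505.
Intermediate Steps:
Y(X) = 1
I(c) = 4 + 2*(3 + c)² (I(c) = 4 + 2*(c + 3)² = 4 + 2*(3 + c)²)
M = -10283/3429 (M = -3 + (4 + 2*(3 + 1)²)/(13503 - 1*(-17358)) = -3 + (4 + 2*4²)/(13503 + 17358) = -3 + (4 + 2*16)/30861 = -3 + (4 + 32)*(1/30861) = -3 + 36*(1/30861) = -3 + 4/3429 = -10283/3429 ≈ -2.9988)
-38508 - M = -38508 - 1*(-10283/3429) = -38508 + 10283/3429 = -132033649/3429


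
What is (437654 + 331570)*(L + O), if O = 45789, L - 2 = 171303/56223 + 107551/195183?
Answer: 14317240353650253592/406436067 ≈ 3.5226e+10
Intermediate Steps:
L = 6825535660/1219308201 (L = 2 + (171303/56223 + 107551/195183) = 2 + (171303*(1/56223) + 107551*(1/195183)) = 2 + (57101/18741 + 107551/195183) = 2 + 4386919258/1219308201 = 6825535660/1219308201 ≈ 5.5979)
(437654 + 331570)*(L + O) = (437654 + 331570)*(6825535660/1219308201 + 45789) = 769224*(55837728751249/1219308201) = 14317240353650253592/406436067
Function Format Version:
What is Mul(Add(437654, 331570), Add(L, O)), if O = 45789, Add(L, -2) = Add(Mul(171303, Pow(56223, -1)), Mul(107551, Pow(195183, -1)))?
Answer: Rational(14317240353650253592, 406436067) ≈ 3.5226e+10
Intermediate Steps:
L = Rational(6825535660, 1219308201) (L = Add(2, Add(Mul(171303, Pow(56223, -1)), Mul(107551, Pow(195183, -1)))) = Add(2, Add(Mul(171303, Rational(1, 56223)), Mul(107551, Rational(1, 195183)))) = Add(2, Add(Rational(57101, 18741), Rational(107551, 195183))) = Add(2, Rational(4386919258, 1219308201)) = Rational(6825535660, 1219308201) ≈ 5.5979)
Mul(Add(437654, 331570), Add(L, O)) = Mul(Add(437654, 331570), Add(Rational(6825535660, 1219308201), 45789)) = Mul(769224, Rational(55837728751249, 1219308201)) = Rational(14317240353650253592, 406436067)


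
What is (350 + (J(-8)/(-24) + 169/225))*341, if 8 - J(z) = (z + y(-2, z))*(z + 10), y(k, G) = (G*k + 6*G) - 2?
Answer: 53234533/450 ≈ 1.1830e+5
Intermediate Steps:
y(k, G) = -2 + 6*G + G*k (y(k, G) = (6*G + G*k) - 2 = -2 + 6*G + G*k)
J(z) = 8 - (-2 + 5*z)*(10 + z) (J(z) = 8 - (z + (-2 + 6*z + z*(-2)))*(z + 10) = 8 - (z + (-2 + 6*z - 2*z))*(10 + z) = 8 - (z + (-2 + 4*z))*(10 + z) = 8 - (-2 + 5*z)*(10 + z))
(350 + (J(-8)/(-24) + 169/225))*341 = (350 + ((28 - 48*(-8) - 5*(-8)²)/(-24) + 169/225))*341 = (350 + ((28 + 384 - 5*64)*(-1/24) + 169*(1/225)))*341 = (350 + ((28 + 384 - 320)*(-1/24) + 169/225))*341 = (350 + (92*(-1/24) + 169/225))*341 = (350 + (-23/6 + 169/225))*341 = (350 - 1387/450)*341 = (156113/450)*341 = 53234533/450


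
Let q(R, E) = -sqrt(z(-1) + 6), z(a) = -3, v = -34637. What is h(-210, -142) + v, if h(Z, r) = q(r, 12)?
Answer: -34637 - sqrt(3) ≈ -34639.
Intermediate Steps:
q(R, E) = -sqrt(3) (q(R, E) = -sqrt(-3 + 6) = -sqrt(3))
h(Z, r) = -sqrt(3)
h(-210, -142) + v = -sqrt(3) - 34637 = -34637 - sqrt(3)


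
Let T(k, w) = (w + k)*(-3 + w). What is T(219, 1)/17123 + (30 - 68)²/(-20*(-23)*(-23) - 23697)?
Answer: -39807492/586925071 ≈ -0.067824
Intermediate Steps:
T(k, w) = (-3 + w)*(k + w) (T(k, w) = (k + w)*(-3 + w) = (-3 + w)*(k + w))
T(219, 1)/17123 + (30 - 68)²/(-20*(-23)*(-23) - 23697) = (1² - 3*219 - 3*1 + 219*1)/17123 + (30 - 68)²/(-20*(-23)*(-23) - 23697) = (1 - 657 - 3 + 219)*(1/17123) + (-38)²/(460*(-23) - 23697) = -440*1/17123 + 1444/(-10580 - 23697) = -440/17123 + 1444/(-34277) = -440/17123 + 1444*(-1/34277) = -440/17123 - 1444/34277 = -39807492/586925071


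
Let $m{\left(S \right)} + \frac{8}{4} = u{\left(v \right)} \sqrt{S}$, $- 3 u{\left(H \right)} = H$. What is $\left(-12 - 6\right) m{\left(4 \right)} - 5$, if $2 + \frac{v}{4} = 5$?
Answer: $175$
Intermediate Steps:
$v = 12$ ($v = -8 + 4 \cdot 5 = -8 + 20 = 12$)
$u{\left(H \right)} = - \frac{H}{3}$
$m{\left(S \right)} = -2 - 4 \sqrt{S}$ ($m{\left(S \right)} = -2 + \left(- \frac{1}{3}\right) 12 \sqrt{S} = -2 - 4 \sqrt{S}$)
$\left(-12 - 6\right) m{\left(4 \right)} - 5 = \left(-12 - 6\right) \left(-2 - 4 \sqrt{4}\right) - 5 = \left(-12 - 6\right) \left(-2 - 8\right) - 5 = - 18 \left(-2 - 8\right) - 5 = \left(-18\right) \left(-10\right) - 5 = 180 - 5 = 175$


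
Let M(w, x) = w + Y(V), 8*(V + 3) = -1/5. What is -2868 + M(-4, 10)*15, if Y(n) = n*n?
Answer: -893037/320 ≈ -2790.7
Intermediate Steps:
V = -121/40 (V = -3 + (-1/5)/8 = -3 + (-1*⅕)/8 = -3 + (⅛)*(-⅕) = -3 - 1/40 = -121/40 ≈ -3.0250)
Y(n) = n²
M(w, x) = 14641/1600 + w (M(w, x) = w + (-121/40)² = w + 14641/1600 = 14641/1600 + w)
-2868 + M(-4, 10)*15 = -2868 + (14641/1600 - 4)*15 = -2868 + (8241/1600)*15 = -2868 + 24723/320 = -893037/320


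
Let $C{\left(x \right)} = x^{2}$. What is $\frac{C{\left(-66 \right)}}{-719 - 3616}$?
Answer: $- \frac{1452}{1445} \approx -1.0048$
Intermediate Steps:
$\frac{C{\left(-66 \right)}}{-719 - 3616} = \frac{\left(-66\right)^{2}}{-719 - 3616} = \frac{4356}{-4335} = 4356 \left(- \frac{1}{4335}\right) = - \frac{1452}{1445}$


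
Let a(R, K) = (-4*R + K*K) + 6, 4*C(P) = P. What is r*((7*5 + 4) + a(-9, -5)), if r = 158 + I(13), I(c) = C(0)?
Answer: 16748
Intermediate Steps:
C(P) = P/4
I(c) = 0 (I(c) = (¼)*0 = 0)
a(R, K) = 6 + K² - 4*R (a(R, K) = (-4*R + K²) + 6 = (K² - 4*R) + 6 = 6 + K² - 4*R)
r = 158 (r = 158 + 0 = 158)
r*((7*5 + 4) + a(-9, -5)) = 158*((7*5 + 4) + (6 + (-5)² - 4*(-9))) = 158*((35 + 4) + (6 + 25 + 36)) = 158*(39 + 67) = 158*106 = 16748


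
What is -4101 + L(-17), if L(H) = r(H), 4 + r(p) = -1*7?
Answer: -4112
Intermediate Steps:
r(p) = -11 (r(p) = -4 - 1*7 = -4 - 7 = -11)
L(H) = -11
-4101 + L(-17) = -4101 - 11 = -4112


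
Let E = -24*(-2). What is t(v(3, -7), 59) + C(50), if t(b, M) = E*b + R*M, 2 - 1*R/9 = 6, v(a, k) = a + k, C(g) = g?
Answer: -2266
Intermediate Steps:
R = -36 (R = 18 - 9*6 = 18 - 54 = -36)
E = 48
t(b, M) = -36*M + 48*b (t(b, M) = 48*b - 36*M = -36*M + 48*b)
t(v(3, -7), 59) + C(50) = (-36*59 + 48*(3 - 7)) + 50 = (-2124 + 48*(-4)) + 50 = (-2124 - 192) + 50 = -2316 + 50 = -2266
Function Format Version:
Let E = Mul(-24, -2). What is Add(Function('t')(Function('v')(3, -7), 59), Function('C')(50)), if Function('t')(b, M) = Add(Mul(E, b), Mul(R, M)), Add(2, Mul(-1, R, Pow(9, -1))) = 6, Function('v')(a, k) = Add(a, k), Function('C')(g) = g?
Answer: -2266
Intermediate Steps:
R = -36 (R = Add(18, Mul(-9, 6)) = Add(18, -54) = -36)
E = 48
Function('t')(b, M) = Add(Mul(-36, M), Mul(48, b)) (Function('t')(b, M) = Add(Mul(48, b), Mul(-36, M)) = Add(Mul(-36, M), Mul(48, b)))
Add(Function('t')(Function('v')(3, -7), 59), Function('C')(50)) = Add(Add(Mul(-36, 59), Mul(48, Add(3, -7))), 50) = Add(Add(-2124, Mul(48, -4)), 50) = Add(Add(-2124, -192), 50) = Add(-2316, 50) = -2266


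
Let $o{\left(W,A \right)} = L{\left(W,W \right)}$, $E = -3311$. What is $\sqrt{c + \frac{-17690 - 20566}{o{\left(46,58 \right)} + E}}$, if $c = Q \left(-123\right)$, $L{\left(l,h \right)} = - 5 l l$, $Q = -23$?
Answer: $\frac{3 \sqrt{60712768605}}{13891} \approx 53.214$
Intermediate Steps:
$L{\left(l,h \right)} = - 5 l^{2}$
$c = 2829$ ($c = \left(-23\right) \left(-123\right) = 2829$)
$o{\left(W,A \right)} = - 5 W^{2}$
$\sqrt{c + \frac{-17690 - 20566}{o{\left(46,58 \right)} + E}} = \sqrt{2829 + \frac{-17690 - 20566}{- 5 \cdot 46^{2} - 3311}} = \sqrt{2829 - \frac{38256}{\left(-5\right) 2116 - 3311}} = \sqrt{2829 - \frac{38256}{-10580 - 3311}} = \sqrt{2829 - \frac{38256}{-13891}} = \sqrt{2829 - - \frac{38256}{13891}} = \sqrt{2829 + \frac{38256}{13891}} = \sqrt{\frac{39335895}{13891}} = \frac{3 \sqrt{60712768605}}{13891}$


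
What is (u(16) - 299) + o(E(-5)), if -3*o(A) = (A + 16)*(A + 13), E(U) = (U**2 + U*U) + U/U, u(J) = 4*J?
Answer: -4993/3 ≈ -1664.3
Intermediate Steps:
E(U) = 1 + 2*U**2 (E(U) = (U**2 + U**2) + 1 = 2*U**2 + 1 = 1 + 2*U**2)
o(A) = -(13 + A)*(16 + A)/3 (o(A) = -(A + 16)*(A + 13)/3 = -(16 + A)*(13 + A)/3 = -(13 + A)*(16 + A)/3)
(u(16) - 299) + o(E(-5)) = (4*16 - 299) + (-208/3 - 29*(1 + 2*(-5)**2)/3 - (1 + 2*(-5)**2)**2/3) = (64 - 299) + (-208/3 - 29*(1 + 2*25)/3 - (1 + 2*25)**2/3) = -235 + (-208/3 - 29*(1 + 50)/3 - (1 + 50)**2/3) = -235 + (-208/3 - 29/3*51 - 1/3*51**2) = -235 + (-208/3 - 493 - 1/3*2601) = -235 + (-208/3 - 493 - 867) = -235 - 4288/3 = -4993/3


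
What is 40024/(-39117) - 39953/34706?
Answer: -2951914445/1357594602 ≈ -2.1744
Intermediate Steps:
40024/(-39117) - 39953/34706 = 40024*(-1/39117) - 39953*1/34706 = -40024/39117 - 39953/34706 = -2951914445/1357594602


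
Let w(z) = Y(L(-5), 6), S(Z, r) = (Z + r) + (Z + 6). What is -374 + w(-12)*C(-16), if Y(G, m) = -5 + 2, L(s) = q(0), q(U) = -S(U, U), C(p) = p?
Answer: -326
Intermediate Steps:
S(Z, r) = 6 + r + 2*Z (S(Z, r) = (Z + r) + (6 + Z) = 6 + r + 2*Z)
q(U) = -6 - 3*U (q(U) = -(6 + U + 2*U) = -(6 + 3*U) = -6 - 3*U)
L(s) = -6 (L(s) = -6 - 3*0 = -6 + 0 = -6)
Y(G, m) = -3
w(z) = -3
-374 + w(-12)*C(-16) = -374 - 3*(-16) = -374 + 48 = -326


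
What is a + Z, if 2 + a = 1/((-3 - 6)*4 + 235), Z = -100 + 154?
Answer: 10349/199 ≈ 52.005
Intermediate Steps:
Z = 54
a = -397/199 (a = -2 + 1/((-3 - 6)*4 + 235) = -2 + 1/(-9*4 + 235) = -2 + 1/(-36 + 235) = -2 + 1/199 = -397/199 ≈ -1.9950)
a + Z = -397/199 + 54 = 10349/199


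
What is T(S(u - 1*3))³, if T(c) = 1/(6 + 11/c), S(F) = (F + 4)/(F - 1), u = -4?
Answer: 27/1191016 ≈ 2.2670e-5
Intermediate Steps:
S(F) = (4 + F)/(-1 + F)
T(S(u - 1*3))³ = (((4 + (-4 - 1*3))/(-1 + (-4 - 1*3)))/(11 + 6*((4 + (-4 - 1*3))/(-1 + (-4 - 1*3)))))³ = (((4 + (-4 - 3))/(-1 + (-4 - 3)))/(11 + 6*((4 + (-4 - 3))/(-1 + (-4 - 3)))))³ = (((4 - 7)/(-1 - 7))/(11 + 6*((4 - 7)/(-1 - 7))))³ = ((-3/(-8))/(11 + 6*(-3/(-8))))³ = ((-⅛*(-3))/(11 + 6*(-⅛*(-3))))³ = (3/(8*(11 + 6*(3/8))))³ = (3/(8*(11 + 9/4)))³ = (3/(8*(53/4)))³ = ((3/8)*(4/53))³ = (3/106)³ = 27/1191016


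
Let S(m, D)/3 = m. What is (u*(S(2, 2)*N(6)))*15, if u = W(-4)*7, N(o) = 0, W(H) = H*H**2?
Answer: 0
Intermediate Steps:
W(H) = H**3
S(m, D) = 3*m
u = -448 (u = (-4)**3*7 = -64*7 = -448)
(u*(S(2, 2)*N(6)))*15 = -448*3*2*0*15 = -2688*0*15 = -448*0*15 = 0*15 = 0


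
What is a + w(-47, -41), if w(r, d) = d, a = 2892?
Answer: 2851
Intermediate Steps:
a + w(-47, -41) = 2892 - 41 = 2851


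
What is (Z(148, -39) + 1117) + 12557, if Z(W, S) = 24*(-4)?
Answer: 13578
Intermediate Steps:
Z(W, S) = -96
(Z(148, -39) + 1117) + 12557 = (-96 + 1117) + 12557 = 1021 + 12557 = 13578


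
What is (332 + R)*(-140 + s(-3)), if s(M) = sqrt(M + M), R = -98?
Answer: -32760 + 234*I*sqrt(6) ≈ -32760.0 + 573.18*I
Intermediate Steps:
s(M) = sqrt(2)*sqrt(M) (s(M) = sqrt(2*M) = sqrt(2)*sqrt(M))
(332 + R)*(-140 + s(-3)) = (332 - 98)*(-140 + sqrt(2)*sqrt(-3)) = 234*(-140 + sqrt(2)*(I*sqrt(3))) = 234*(-140 + I*sqrt(6)) = -32760 + 234*I*sqrt(6)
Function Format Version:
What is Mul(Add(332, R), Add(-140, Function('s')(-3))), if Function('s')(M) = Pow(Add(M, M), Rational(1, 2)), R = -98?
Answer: Add(-32760, Mul(234, I, Pow(6, Rational(1, 2)))) ≈ Add(-32760., Mul(573.18, I))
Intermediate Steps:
Function('s')(M) = Mul(Pow(2, Rational(1, 2)), Pow(M, Rational(1, 2))) (Function('s')(M) = Pow(Mul(2, M), Rational(1, 2)) = Mul(Pow(2, Rational(1, 2)), Pow(M, Rational(1, 2))))
Mul(Add(332, R), Add(-140, Function('s')(-3))) = Mul(Add(332, -98), Add(-140, Mul(Pow(2, Rational(1, 2)), Pow(-3, Rational(1, 2))))) = Mul(234, Add(-140, Mul(Pow(2, Rational(1, 2)), Mul(I, Pow(3, Rational(1, 2)))))) = Mul(234, Add(-140, Mul(I, Pow(6, Rational(1, 2))))) = Add(-32760, Mul(234, I, Pow(6, Rational(1, 2))))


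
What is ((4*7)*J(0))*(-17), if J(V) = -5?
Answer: 2380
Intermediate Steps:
((4*7)*J(0))*(-17) = ((4*7)*(-5))*(-17) = (28*(-5))*(-17) = -140*(-17) = 2380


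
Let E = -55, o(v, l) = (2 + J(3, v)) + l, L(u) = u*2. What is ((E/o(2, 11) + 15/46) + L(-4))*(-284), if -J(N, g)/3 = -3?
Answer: 66456/23 ≈ 2889.4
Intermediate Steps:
J(N, g) = 9 (J(N, g) = -3*(-3) = 9)
L(u) = 2*u
o(v, l) = 11 + l (o(v, l) = (2 + 9) + l = 11 + l)
((E/o(2, 11) + 15/46) + L(-4))*(-284) = ((-55/(11 + 11) + 15/46) + 2*(-4))*(-284) = ((-55/22 + 15*(1/46)) - 8)*(-284) = ((-55*1/22 + 15/46) - 8)*(-284) = ((-5/2 + 15/46) - 8)*(-284) = (-50/23 - 8)*(-284) = -234/23*(-284) = 66456/23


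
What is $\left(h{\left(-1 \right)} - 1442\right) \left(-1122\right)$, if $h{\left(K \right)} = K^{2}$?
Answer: $1616802$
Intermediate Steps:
$\left(h{\left(-1 \right)} - 1442\right) \left(-1122\right) = \left(\left(-1\right)^{2} - 1442\right) \left(-1122\right) = \left(1 - 1442\right) \left(-1122\right) = \left(-1441\right) \left(-1122\right) = 1616802$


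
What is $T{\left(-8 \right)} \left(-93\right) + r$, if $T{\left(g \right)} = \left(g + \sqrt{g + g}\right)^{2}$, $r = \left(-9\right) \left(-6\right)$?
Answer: $-4410 + 5952 i \approx -4410.0 + 5952.0 i$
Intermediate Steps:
$r = 54$
$T{\left(g \right)} = \left(g + \sqrt{2} \sqrt{g}\right)^{2}$ ($T{\left(g \right)} = \left(g + \sqrt{2 g}\right)^{2} = \left(g + \sqrt{2} \sqrt{g}\right)^{2}$)
$T{\left(-8 \right)} \left(-93\right) + r = \left(-8 + \sqrt{2} \sqrt{-8}\right)^{2} \left(-93\right) + 54 = \left(-8 + \sqrt{2} \cdot 2 i \sqrt{2}\right)^{2} \left(-93\right) + 54 = \left(-8 + 4 i\right)^{2} \left(-93\right) + 54 = - 93 \left(-8 + 4 i\right)^{2} + 54 = 54 - 93 \left(-8 + 4 i\right)^{2}$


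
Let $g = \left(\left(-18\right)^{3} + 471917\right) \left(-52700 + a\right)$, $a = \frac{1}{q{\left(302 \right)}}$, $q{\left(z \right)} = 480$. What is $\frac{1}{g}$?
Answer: $- \frac{96}{2358017138783} \approx -4.0712 \cdot 10^{-11}$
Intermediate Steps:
$a = \frac{1}{480} \approx 0.0020833$
$g = - \frac{2358017138783}{96}$ ($g = \left(\left(-18\right)^{3} + 471917\right) \left(-52700 + \frac{1}{480}\right) = \left(-5832 + 471917\right) \left(- \frac{25295999}{480}\right) = 466085 \left(- \frac{25295999}{480}\right) = - \frac{2358017138783}{96} \approx -2.4563 \cdot 10^{10}$)
$\frac{1}{g} = \frac{1}{- \frac{2358017138783}{96}} = - \frac{96}{2358017138783}$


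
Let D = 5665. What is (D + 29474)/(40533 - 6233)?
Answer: 35139/34300 ≈ 1.0245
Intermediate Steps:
(D + 29474)/(40533 - 6233) = (5665 + 29474)/(40533 - 6233) = 35139/34300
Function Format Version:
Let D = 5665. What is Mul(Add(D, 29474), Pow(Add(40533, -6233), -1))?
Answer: Rational(35139, 34300) ≈ 1.0245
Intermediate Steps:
Mul(Add(D, 29474), Pow(Add(40533, -6233), -1)) = Mul(Add(5665, 29474), Pow(Add(40533, -6233), -1)) = Mul(35139, Pow(34300, -1)) = Mul(35139, Rational(1, 34300)) = Rational(35139, 34300)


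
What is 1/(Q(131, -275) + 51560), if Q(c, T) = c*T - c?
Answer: 1/15404 ≈ 6.4918e-5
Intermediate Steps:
Q(c, T) = -c + T*c (Q(c, T) = T*c - c = -c + T*c)
1/(Q(131, -275) + 51560) = 1/(131*(-1 - 275) + 51560) = 1/(131*(-276) + 51560) = 1/(-36156 + 51560) = 1/15404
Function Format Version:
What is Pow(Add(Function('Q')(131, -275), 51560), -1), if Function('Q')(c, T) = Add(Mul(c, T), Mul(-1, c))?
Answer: Rational(1, 15404) ≈ 6.4918e-5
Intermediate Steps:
Function('Q')(c, T) = Add(Mul(-1, c), Mul(T, c)) (Function('Q')(c, T) = Add(Mul(T, c), Mul(-1, c)) = Add(Mul(-1, c), Mul(T, c)))
Pow(Add(Function('Q')(131, -275), 51560), -1) = Pow(Add(Mul(131, Add(-1, -275)), 51560), -1) = Pow(Add(Mul(131, -276), 51560), -1) = Pow(Add(-36156, 51560), -1) = Pow(15404, -1) = Rational(1, 15404)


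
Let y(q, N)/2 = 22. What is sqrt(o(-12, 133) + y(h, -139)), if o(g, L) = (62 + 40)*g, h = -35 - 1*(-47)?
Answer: 2*I*sqrt(295) ≈ 34.351*I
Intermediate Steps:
h = 12 (h = -35 + 47 = 12)
y(q, N) = 44 (y(q, N) = 2*22 = 44)
o(g, L) = 102*g
sqrt(o(-12, 133) + y(h, -139)) = sqrt(102*(-12) + 44) = sqrt(-1224 + 44) = sqrt(-1180) = 2*I*sqrt(295)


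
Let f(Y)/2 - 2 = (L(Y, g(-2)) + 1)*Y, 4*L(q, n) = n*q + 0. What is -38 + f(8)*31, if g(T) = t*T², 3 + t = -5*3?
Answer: -70842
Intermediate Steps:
t = -18 (t = -3 - 5*3 = -3 - 15 = -18)
g(T) = -18*T²
L(q, n) = n*q/4 (L(q, n) = (n*q + 0)/4 = (n*q)/4 = n*q/4)
f(Y) = 4 + 2*Y*(1 - 18*Y) (f(Y) = 4 + 2*(((-18*(-2)²)*Y/4 + 1)*Y) = 4 + 2*(((-18*4)*Y/4 + 1)*Y) = 4 + 2*(((¼)*(-72)*Y + 1)*Y) = 4 + 2*((-18*Y + 1)*Y) = 4 + 2*((1 - 18*Y)*Y) = 4 + 2*(Y*(1 - 18*Y)) = 4 + 2*Y*(1 - 18*Y))
-38 + f(8)*31 = -38 + (4 - 36*8² + 2*8)*31 = -38 + (4 - 36*64 + 16)*31 = -38 + (4 - 2304 + 16)*31 = -38 - 2284*31 = -38 - 70804 = -70842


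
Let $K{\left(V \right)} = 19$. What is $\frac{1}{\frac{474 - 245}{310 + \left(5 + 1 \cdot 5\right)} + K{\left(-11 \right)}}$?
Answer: $\frac{320}{6309} \approx 0.050721$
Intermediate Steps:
$\frac{1}{\frac{474 - 245}{310 + \left(5 + 1 \cdot 5\right)} + K{\left(-11 \right)}} = \frac{1}{\frac{474 - 245}{310 + \left(5 + 1 \cdot 5\right)} + 19} = \frac{1}{\frac{229}{310 + \left(5 + 5\right)} + 19} = \frac{1}{\frac{229}{310 + 10} + 19} = \frac{1}{\frac{229}{320} + 19} = \frac{1}{\frac{6309}{320}} = \frac{320}{6309}$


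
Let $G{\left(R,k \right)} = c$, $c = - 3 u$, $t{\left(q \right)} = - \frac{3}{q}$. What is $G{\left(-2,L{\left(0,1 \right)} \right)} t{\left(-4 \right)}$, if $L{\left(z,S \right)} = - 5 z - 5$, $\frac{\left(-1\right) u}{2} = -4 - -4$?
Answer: $0$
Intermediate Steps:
$u = 0$ ($u = - 2 \left(-4 - -4\right) = - 2 \left(-4 + 4\right) = \left(-2\right) 0 = 0$)
$L{\left(z,S \right)} = -5 - 5 z$
$c = 0$ ($c = \left(-3\right) 0 = 0$)
$G{\left(R,k \right)} = 0$
$G{\left(-2,L{\left(0,1 \right)} \right)} t{\left(-4 \right)} = 0 \left(- \frac{3}{-4}\right) = 0 \left(\left(-3\right) \left(- \frac{1}{4}\right)\right) = 0 \cdot \frac{3}{4} = 0$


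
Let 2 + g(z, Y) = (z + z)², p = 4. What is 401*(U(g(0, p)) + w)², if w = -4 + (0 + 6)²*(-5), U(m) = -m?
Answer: 13282724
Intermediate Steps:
g(z, Y) = -2 + 4*z² (g(z, Y) = -2 + (z + z)² = -2 + (2*z)² = -2 + 4*z²)
w = -184 (w = -4 + 6²*(-5) = -4 + 36*(-5) = -4 - 180 = -184)
401*(U(g(0, p)) + w)² = 401*(-(-2 + 4*0²) - 184)² = 401*(-(-2 + 4*0) - 184)² = 401*(-(-2 + 0) - 184)² = 401*(-1*(-2) - 184)² = 401*(2 - 184)² = 401*(-182)² = 401*33124 = 13282724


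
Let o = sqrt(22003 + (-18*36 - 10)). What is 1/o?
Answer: sqrt(21345)/21345 ≈ 0.0068447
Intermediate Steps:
o = sqrt(21345) (o = sqrt(22003 + (-648 - 10)) = sqrt(22003 - 658) = sqrt(21345) ≈ 146.10)
1/o = 1/(sqrt(21345)) = sqrt(21345)/21345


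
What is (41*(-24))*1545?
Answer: -1520280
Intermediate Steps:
(41*(-24))*1545 = -984*1545 = -1520280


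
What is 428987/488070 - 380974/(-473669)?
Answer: 389139823483/231183628830 ≈ 1.6833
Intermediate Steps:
428987/488070 - 380974/(-473669) = 428987*(1/488070) - 380974*(-1/473669) = 428987/488070 + 380974/473669 = 389139823483/231183628830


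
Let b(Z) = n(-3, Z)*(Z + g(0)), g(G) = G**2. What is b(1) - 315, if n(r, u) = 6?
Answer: -309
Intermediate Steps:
b(Z) = 6*Z (b(Z) = 6*(Z + 0**2) = 6*(Z + 0) = 6*Z)
b(1) - 315 = 6*1 - 315 = 6 - 315 = -309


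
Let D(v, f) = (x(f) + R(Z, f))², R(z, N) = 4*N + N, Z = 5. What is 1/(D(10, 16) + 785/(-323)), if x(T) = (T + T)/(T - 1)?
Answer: 72675/490080527 ≈ 0.00014829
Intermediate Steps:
x(T) = 2*T/(-1 + T) (x(T) = (2*T)/(-1 + T) = 2*T/(-1 + T))
R(z, N) = 5*N
D(v, f) = (5*f + 2*f/(-1 + f))² (D(v, f) = (2*f/(-1 + f) + 5*f)² = (5*f + 2*f/(-1 + f))²)
1/(D(10, 16) + 785/(-323)) = 1/(16²*(-3 + 5*16)²/(-1 + 16)² + 785/(-323)) = 1/(256*(-3 + 80)²/15² + 785*(-1/323)) = 1/(256*(1/225)*77² - 785/323) = 1/(256*(1/225)*5929 - 785/323) = 1/(1517824/225 - 785/323) = 1/(490080527/72675) = 72675/490080527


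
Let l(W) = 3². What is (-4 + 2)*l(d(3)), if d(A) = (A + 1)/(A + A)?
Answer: -18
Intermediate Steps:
d(A) = (1 + A)/(2*A) (d(A) = (1 + A)/((2*A)) = (1 + A)*(1/(2*A)) = (1 + A)/(2*A))
l(W) = 9
(-4 + 2)*l(d(3)) = (-4 + 2)*9 = -2*9 = -18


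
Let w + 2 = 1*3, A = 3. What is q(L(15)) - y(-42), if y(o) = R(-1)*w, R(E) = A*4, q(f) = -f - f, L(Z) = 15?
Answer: -42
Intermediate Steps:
q(f) = -2*f
w = 1 (w = -2 + 1*3 = -2 + 3 = 1)
R(E) = 12 (R(E) = 3*4 = 12)
y(o) = 12 (y(o) = 12*1 = 12)
q(L(15)) - y(-42) = -2*15 - 1*12 = -30 - 12 = -42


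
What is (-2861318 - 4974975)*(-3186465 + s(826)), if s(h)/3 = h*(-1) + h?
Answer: 24970073374245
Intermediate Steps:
s(h) = 0 (s(h) = 3*(h*(-1) + h) = 3*(-h + h) = 3*0 = 0)
(-2861318 - 4974975)*(-3186465 + s(826)) = (-2861318 - 4974975)*(-3186465 + 0) = -7836293*(-3186465) = 24970073374245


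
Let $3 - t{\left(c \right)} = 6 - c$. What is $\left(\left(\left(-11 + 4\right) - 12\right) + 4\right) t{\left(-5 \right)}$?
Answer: $120$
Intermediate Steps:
$t{\left(c \right)} = -3 + c$ ($t{\left(c \right)} = 3 - \left(6 - c\right) = 3 + \left(-6 + c\right) = -3 + c$)
$\left(\left(\left(-11 + 4\right) - 12\right) + 4\right) t{\left(-5 \right)} = \left(\left(\left(-11 + 4\right) - 12\right) + 4\right) \left(-3 - 5\right) = \left(\left(-7 - 12\right) + 4\right) \left(-8\right) = \left(-19 + 4\right) \left(-8\right) = \left(-15\right) \left(-8\right) = 120$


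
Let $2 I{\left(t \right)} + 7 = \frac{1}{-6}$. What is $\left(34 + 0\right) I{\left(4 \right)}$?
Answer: $- \frac{731}{6} \approx -121.83$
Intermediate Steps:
$I{\left(t \right)} = - \frac{43}{12}$ ($I{\left(t \right)} = - \frac{7}{2} + \frac{1}{2 \left(-6\right)} = - \frac{7}{2} + \frac{1}{2} \left(- \frac{1}{6}\right) = - \frac{7}{2} - \frac{1}{12} = - \frac{43}{12}$)
$\left(34 + 0\right) I{\left(4 \right)} = \left(34 + 0\right) \left(- \frac{43}{12}\right) = 34 \left(- \frac{43}{12}\right) = - \frac{731}{6}$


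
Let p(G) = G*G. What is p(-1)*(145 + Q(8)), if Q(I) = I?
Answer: 153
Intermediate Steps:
p(G) = G**2
p(-1)*(145 + Q(8)) = (-1)**2*(145 + 8) = 1*153 = 153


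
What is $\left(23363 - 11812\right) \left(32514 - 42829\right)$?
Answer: $-119148565$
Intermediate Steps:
$\left(23363 - 11812\right) \left(32514 - 42829\right) = 11551 \left(-10315\right) = -119148565$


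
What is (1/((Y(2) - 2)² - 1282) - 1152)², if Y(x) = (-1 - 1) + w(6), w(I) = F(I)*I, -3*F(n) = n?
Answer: 1397012894209/1052676 ≈ 1.3271e+6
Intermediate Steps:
F(n) = -n/3
w(I) = -I²/3 (w(I) = (-I/3)*I = -I²/3)
Y(x) = -14 (Y(x) = (-1 - 1) - ⅓*6² = -2 - ⅓*36 = -2 - 12 = -14)
(1/((Y(2) - 2)² - 1282) - 1152)² = (1/((-14 - 2)² - 1282) - 1152)² = (1/((-16)² - 1282) - 1152)² = (1/(256 - 1282) - 1152)² = (1/(-1026) - 1152)² = (-1/1026 - 1152)² = (-1181953/1026)² = 1397012894209/1052676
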